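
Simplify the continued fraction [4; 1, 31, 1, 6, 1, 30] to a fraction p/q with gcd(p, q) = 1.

40353/8120

Build up convergents one term at a time:
a_0 = 4: 4/1
a_1 = 1: 5/1
a_2 = 31: 159/32
a_3 = 1: 164/33
a_4 = 6: 1143/230
a_5 = 1: 1307/263
a_6 = 30: 40353/8120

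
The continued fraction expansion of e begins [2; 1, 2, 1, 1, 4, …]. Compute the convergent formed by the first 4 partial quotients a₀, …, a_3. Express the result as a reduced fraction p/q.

Use the convergent recurrence hₖ = aₖ·hₖ₋₁ + hₖ₋₂ (and likewise for the denominators kₖ):
a_0 = 2: 2/1
a_1 = 1: 3/1
a_2 = 2: 8/3
a_3 = 1: 11/4

11/4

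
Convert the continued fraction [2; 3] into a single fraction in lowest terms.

Start with 3.
2 + 1/(3/1) = 2 + 1/3 = 7/3

7/3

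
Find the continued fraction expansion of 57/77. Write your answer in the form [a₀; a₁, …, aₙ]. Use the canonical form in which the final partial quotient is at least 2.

[0; 1, 2, 1, 5, 1, 2]

57 ÷ 77 → quotient 0, remainder 57
77 ÷ 57 → quotient 1, remainder 20
57 ÷ 20 → quotient 2, remainder 17
20 ÷ 17 → quotient 1, remainder 3
17 ÷ 3 → quotient 5, remainder 2
3 ÷ 2 → quotient 1, remainder 1
2 ÷ 1 → quotient 2, remainder 0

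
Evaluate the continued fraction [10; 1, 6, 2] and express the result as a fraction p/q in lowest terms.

Start with 2.
6 + 1/(2/1) = 6 + 1/2 = 13/2
1 + 1/(13/2) = 1 + 2/13 = 15/13
10 + 1/(15/13) = 10 + 13/15 = 163/15

163/15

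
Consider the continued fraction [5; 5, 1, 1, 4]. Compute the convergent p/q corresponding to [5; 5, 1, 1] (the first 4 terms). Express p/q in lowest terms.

57/11

Work from the innermost term outward:
Start with 1.
1 + 1/(1/1) = 1 + 1/1 = 2/1
5 + 1/(2/1) = 5 + 1/2 = 11/2
5 + 1/(11/2) = 5 + 2/11 = 57/11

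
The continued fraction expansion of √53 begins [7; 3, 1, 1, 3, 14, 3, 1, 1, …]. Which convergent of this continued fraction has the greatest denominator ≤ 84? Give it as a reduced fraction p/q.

182/25

a_0 = 7: 7/1  (≤ bound)
a_1 = 3: 22/3  (≤ bound)
a_2 = 1: 29/4  (≤ bound)
a_3 = 1: 51/7  (≤ bound)
a_4 = 3: 182/25  (≤ bound)
a_5 = 14: 2599/357  (> 84, stop)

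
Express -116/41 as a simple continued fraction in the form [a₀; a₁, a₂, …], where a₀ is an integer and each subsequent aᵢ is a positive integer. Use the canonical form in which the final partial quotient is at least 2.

⌊-116/41⌋ = -3, remainder 7
⌊41/7⌋ = 5, remainder 6
⌊7/6⌋ = 1, remainder 1
⌊6/1⌋ = 6, remainder 0

[-3; 5, 1, 6]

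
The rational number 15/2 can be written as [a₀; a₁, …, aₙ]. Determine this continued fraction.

Apply division with remainder until the remainder is 0:
15 = 7·2 + 1, so a_0 = 7
2 = 2·1 + 0, so a_1 = 2

[7; 2]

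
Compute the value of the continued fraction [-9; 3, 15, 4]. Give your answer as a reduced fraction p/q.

Build up convergents one term at a time:
a_0 = -9: -9/1
a_1 = 3: -26/3
a_2 = 15: -399/46
a_3 = 4: -1622/187

-1622/187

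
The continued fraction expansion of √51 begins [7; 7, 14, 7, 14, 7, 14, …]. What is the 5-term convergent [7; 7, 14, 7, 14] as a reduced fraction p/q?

70693/9899

Start with 14.
7 + 1/(14/1) = 7 + 1/14 = 99/14
14 + 1/(99/14) = 14 + 14/99 = 1400/99
7 + 1/(1400/99) = 7 + 99/1400 = 9899/1400
7 + 1/(9899/1400) = 7 + 1400/9899 = 70693/9899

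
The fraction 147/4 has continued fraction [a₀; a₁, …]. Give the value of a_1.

1

147 = 36·4 + 3, so a_0 = 36
4 = 1·3 + 1, so a_1 = 1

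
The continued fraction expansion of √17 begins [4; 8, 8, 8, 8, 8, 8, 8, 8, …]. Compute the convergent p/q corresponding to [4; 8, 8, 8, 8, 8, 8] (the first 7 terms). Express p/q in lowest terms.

Work from the innermost term outward:
Start with 8.
8 + 1/(8/1) = 8 + 1/8 = 65/8
8 + 1/(65/8) = 8 + 8/65 = 528/65
8 + 1/(528/65) = 8 + 65/528 = 4289/528
8 + 1/(4289/528) = 8 + 528/4289 = 34840/4289
8 + 1/(34840/4289) = 8 + 4289/34840 = 283009/34840
4 + 1/(283009/34840) = 4 + 34840/283009 = 1166876/283009

1166876/283009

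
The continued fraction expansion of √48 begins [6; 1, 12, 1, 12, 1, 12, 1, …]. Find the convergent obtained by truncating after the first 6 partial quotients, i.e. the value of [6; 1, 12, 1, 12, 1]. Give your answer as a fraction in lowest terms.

Starting at the tail and folding back:
Start with 1.
12 + 1/(1/1) = 12 + 1/1 = 13/1
1 + 1/(13/1) = 1 + 1/13 = 14/13
12 + 1/(14/13) = 12 + 13/14 = 181/14
1 + 1/(181/14) = 1 + 14/181 = 195/181
6 + 1/(195/181) = 6 + 181/195 = 1351/195

1351/195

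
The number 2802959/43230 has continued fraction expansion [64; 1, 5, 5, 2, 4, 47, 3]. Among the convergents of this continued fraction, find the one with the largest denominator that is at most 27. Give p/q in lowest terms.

389/6

List convergents until the denominator exceeds the bound:
a_0 = 64: 64/1  (≤ bound)
a_1 = 1: 65/1  (≤ bound)
a_2 = 5: 389/6  (≤ bound)
a_3 = 5: 2010/31  (> 27, stop)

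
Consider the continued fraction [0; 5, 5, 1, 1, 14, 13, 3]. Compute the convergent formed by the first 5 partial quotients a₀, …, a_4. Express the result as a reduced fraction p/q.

11/57

a_0 = 0: 0/1
a_1 = 5: 1/5
a_2 = 5: 5/26
a_3 = 1: 6/31
a_4 = 1: 11/57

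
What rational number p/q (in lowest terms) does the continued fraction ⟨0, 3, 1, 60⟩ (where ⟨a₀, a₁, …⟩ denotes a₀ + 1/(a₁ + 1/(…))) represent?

61/243

Collapse the nested fraction from the inside out:
Start with 60.
1 + 1/(60/1) = 1 + 1/60 = 61/60
3 + 1/(61/60) = 3 + 60/61 = 243/61
0 + 1/(243/61) = 0 + 61/243 = 61/243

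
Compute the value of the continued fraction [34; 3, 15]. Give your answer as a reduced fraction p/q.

Collapse the nested fraction from the inside out:
Start with 15.
3 + 1/(15/1) = 3 + 1/15 = 46/15
34 + 1/(46/15) = 34 + 15/46 = 1579/46

1579/46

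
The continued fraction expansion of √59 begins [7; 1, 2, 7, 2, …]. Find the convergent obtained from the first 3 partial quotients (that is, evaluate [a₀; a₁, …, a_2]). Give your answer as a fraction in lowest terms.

a_0 = 7: 7/1
a_1 = 1: 8/1
a_2 = 2: 23/3

23/3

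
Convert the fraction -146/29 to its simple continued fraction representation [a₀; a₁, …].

-146 = -6·29 + 28, so a_0 = -6
29 = 1·28 + 1, so a_1 = 1
28 = 28·1 + 0, so a_2 = 28

[-6; 1, 28]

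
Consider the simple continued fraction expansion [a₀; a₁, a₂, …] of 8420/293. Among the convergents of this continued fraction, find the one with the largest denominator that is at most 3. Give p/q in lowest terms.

a_0 = 28: 28/1  (≤ bound)
a_1 = 1: 29/1  (≤ bound)
a_2 = 2: 86/3  (≤ bound)
a_3 = 1: 115/4  (> 3, stop)

86/3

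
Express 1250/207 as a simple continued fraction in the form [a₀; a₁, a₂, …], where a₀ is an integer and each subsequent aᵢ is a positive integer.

[6; 25, 1, 7]

1250 = 6·207 + 8, so a_0 = 6
207 = 25·8 + 7, so a_1 = 25
8 = 1·7 + 1, so a_2 = 1
7 = 7·1 + 0, so a_3 = 7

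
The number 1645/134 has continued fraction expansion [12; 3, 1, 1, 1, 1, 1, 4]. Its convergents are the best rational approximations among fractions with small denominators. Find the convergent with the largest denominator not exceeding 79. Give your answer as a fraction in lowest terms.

List convergents until the denominator exceeds the bound:
a_0 = 12: 12/1  (≤ bound)
a_1 = 3: 37/3  (≤ bound)
a_2 = 1: 49/4  (≤ bound)
a_3 = 1: 86/7  (≤ bound)
a_4 = 1: 135/11  (≤ bound)
a_5 = 1: 221/18  (≤ bound)
a_6 = 1: 356/29  (≤ bound)
a_7 = 4: 1645/134  (> 79, stop)

356/29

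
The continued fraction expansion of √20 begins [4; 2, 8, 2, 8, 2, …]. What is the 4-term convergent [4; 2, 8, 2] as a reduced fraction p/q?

Start with 2.
8 + 1/(2/1) = 8 + 1/2 = 17/2
2 + 1/(17/2) = 2 + 2/17 = 36/17
4 + 1/(36/17) = 4 + 17/36 = 161/36

161/36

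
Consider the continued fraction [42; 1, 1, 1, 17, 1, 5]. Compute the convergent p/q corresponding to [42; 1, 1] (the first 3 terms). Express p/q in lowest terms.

85/2

Start with 1.
1 + 1/(1/1) = 1 + 1/1 = 2/1
42 + 1/(2/1) = 42 + 1/2 = 85/2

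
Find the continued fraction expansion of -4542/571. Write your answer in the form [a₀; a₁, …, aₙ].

[-8; 21, 1, 25]

-4542 = -8·571 + 26, so a_0 = -8
571 = 21·26 + 25, so a_1 = 21
26 = 1·25 + 1, so a_2 = 1
25 = 25·1 + 0, so a_3 = 25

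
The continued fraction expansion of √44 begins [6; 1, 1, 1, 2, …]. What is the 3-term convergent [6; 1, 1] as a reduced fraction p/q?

13/2

Work from the innermost term outward:
Start with 1.
1 + 1/(1/1) = 1 + 1/1 = 2/1
6 + 1/(2/1) = 6 + 1/2 = 13/2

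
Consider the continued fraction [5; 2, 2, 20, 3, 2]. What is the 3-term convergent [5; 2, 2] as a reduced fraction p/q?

Start with 2.
2 + 1/(2/1) = 2 + 1/2 = 5/2
5 + 1/(5/2) = 5 + 2/5 = 27/5

27/5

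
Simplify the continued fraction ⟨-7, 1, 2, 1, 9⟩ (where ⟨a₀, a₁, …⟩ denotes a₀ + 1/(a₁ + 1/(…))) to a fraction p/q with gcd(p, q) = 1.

-244/39

Use the convergent recurrence hₖ = aₖ·hₖ₋₁ + hₖ₋₂ (and likewise for the denominators kₖ):
a_0 = -7: -7/1
a_1 = 1: -6/1
a_2 = 2: -19/3
a_3 = 1: -25/4
a_4 = 9: -244/39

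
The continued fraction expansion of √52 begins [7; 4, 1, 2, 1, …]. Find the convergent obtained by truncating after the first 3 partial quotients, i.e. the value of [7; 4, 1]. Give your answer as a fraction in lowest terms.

36/5

Start with 1.
4 + 1/(1/1) = 4 + 1/1 = 5/1
7 + 1/(5/1) = 7 + 1/5 = 36/5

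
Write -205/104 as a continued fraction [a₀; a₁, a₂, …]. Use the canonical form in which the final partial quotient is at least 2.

[-2; 34, 1, 2]

⌊-205/104⌋ = -2, remainder 3
⌊104/3⌋ = 34, remainder 2
⌊3/2⌋ = 1, remainder 1
⌊2/1⌋ = 2, remainder 0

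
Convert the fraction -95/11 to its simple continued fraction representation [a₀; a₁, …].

[-9; 2, 1, 3]

Apply division with remainder until the remainder is 0:
⌊-95/11⌋ = -9, remainder 4
⌊11/4⌋ = 2, remainder 3
⌊4/3⌋ = 1, remainder 1
⌊3/1⌋ = 3, remainder 0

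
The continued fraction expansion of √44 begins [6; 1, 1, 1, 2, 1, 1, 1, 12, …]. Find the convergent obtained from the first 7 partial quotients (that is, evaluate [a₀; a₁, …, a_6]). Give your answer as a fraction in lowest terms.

126/19

Start with 1.
1 + 1/(1/1) = 1 + 1/1 = 2/1
2 + 1/(2/1) = 2 + 1/2 = 5/2
1 + 1/(5/2) = 1 + 2/5 = 7/5
1 + 1/(7/5) = 1 + 5/7 = 12/7
1 + 1/(12/7) = 1 + 7/12 = 19/12
6 + 1/(19/12) = 6 + 12/19 = 126/19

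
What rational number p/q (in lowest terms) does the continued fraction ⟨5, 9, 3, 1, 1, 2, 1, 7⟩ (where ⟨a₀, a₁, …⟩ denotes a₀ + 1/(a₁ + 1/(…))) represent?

Build up convergents one term at a time:
a_0 = 5: 5/1
a_1 = 9: 46/9
a_2 = 3: 143/28
a_3 = 1: 189/37
a_4 = 1: 332/65
a_5 = 2: 853/167
a_6 = 1: 1185/232
a_7 = 7: 9148/1791

9148/1791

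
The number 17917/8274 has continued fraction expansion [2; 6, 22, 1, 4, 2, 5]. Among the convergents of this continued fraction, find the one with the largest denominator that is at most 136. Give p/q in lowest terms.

List convergents until the denominator exceeds the bound:
a_0 = 2: 2/1  (≤ bound)
a_1 = 6: 13/6  (≤ bound)
a_2 = 22: 288/133  (≤ bound)
a_3 = 1: 301/139  (> 136, stop)

288/133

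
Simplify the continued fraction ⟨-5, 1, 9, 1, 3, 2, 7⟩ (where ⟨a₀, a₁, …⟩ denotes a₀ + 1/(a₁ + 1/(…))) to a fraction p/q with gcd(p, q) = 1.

Collapse the nested fraction from the inside out:
Start with 7.
2 + 1/(7/1) = 2 + 1/7 = 15/7
3 + 1/(15/7) = 3 + 7/15 = 52/15
1 + 1/(52/15) = 1 + 15/52 = 67/52
9 + 1/(67/52) = 9 + 52/67 = 655/67
1 + 1/(655/67) = 1 + 67/655 = 722/655
-5 + 1/(722/655) = -5 + 655/722 = -2955/722

-2955/722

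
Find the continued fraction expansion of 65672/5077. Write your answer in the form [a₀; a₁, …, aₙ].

[12; 1, 14, 2, 3, 6, 2, 3]

65672 = 12·5077 + 4748, so a_0 = 12
5077 = 1·4748 + 329, so a_1 = 1
4748 = 14·329 + 142, so a_2 = 14
329 = 2·142 + 45, so a_3 = 2
142 = 3·45 + 7, so a_4 = 3
45 = 6·7 + 3, so a_5 = 6
7 = 2·3 + 1, so a_6 = 2
3 = 3·1 + 0, so a_7 = 3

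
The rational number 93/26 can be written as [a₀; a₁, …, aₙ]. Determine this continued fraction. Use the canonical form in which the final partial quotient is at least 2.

Run the Euclidean algorithm, recording each quotient:
⌊93/26⌋ = 3, remainder 15
⌊26/15⌋ = 1, remainder 11
⌊15/11⌋ = 1, remainder 4
⌊11/4⌋ = 2, remainder 3
⌊4/3⌋ = 1, remainder 1
⌊3/1⌋ = 3, remainder 0

[3; 1, 1, 2, 1, 3]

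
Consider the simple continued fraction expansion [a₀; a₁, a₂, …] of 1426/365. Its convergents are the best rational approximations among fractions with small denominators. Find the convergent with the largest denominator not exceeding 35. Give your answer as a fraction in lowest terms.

125/32

a_0 = 3: 3/1  (≤ bound)
a_1 = 1: 4/1  (≤ bound)
a_2 = 9: 39/10  (≤ bound)
a_3 = 1: 43/11  (≤ bound)
a_4 = 2: 125/32  (≤ bound)
a_5 = 1: 168/43  (> 35, stop)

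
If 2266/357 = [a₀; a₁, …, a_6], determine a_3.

7

2266 = 6·357 + 124, so a_0 = 6
357 = 2·124 + 109, so a_1 = 2
124 = 1·109 + 15, so a_2 = 1
109 = 7·15 + 4, so a_3 = 7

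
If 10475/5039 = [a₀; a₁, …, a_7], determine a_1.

10475 = 2·5039 + 397, so a_0 = 2
5039 = 12·397 + 275, so a_1 = 12

12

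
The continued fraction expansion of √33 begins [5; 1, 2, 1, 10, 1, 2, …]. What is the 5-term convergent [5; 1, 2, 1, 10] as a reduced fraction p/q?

247/43

Start with 10.
1 + 1/(10/1) = 1 + 1/10 = 11/10
2 + 1/(11/10) = 2 + 10/11 = 32/11
1 + 1/(32/11) = 1 + 11/32 = 43/32
5 + 1/(43/32) = 5 + 32/43 = 247/43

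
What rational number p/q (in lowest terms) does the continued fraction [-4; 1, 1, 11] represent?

-80/23

Compute successive convergents:
a_0 = -4: -4/1
a_1 = 1: -3/1
a_2 = 1: -7/2
a_3 = 11: -80/23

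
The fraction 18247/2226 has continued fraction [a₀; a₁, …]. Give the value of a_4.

⌊18247/2226⌋ = 8, remainder 439
⌊2226/439⌋ = 5, remainder 31
⌊439/31⌋ = 14, remainder 5
⌊31/5⌋ = 6, remainder 1
⌊5/1⌋ = 5, remainder 0

5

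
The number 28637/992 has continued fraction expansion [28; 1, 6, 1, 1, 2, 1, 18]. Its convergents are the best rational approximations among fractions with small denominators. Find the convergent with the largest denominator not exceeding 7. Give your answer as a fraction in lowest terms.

202/7

a_0 = 28: 28/1  (≤ bound)
a_1 = 1: 29/1  (≤ bound)
a_2 = 6: 202/7  (≤ bound)
a_3 = 1: 231/8  (> 7, stop)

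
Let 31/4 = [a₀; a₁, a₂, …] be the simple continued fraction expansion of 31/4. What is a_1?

31 = 7·4 + 3, so a_0 = 7
4 = 1·3 + 1, so a_1 = 1

1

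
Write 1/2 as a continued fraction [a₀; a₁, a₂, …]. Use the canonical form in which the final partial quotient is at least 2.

Repeatedly divide and take the remainder:
1 ÷ 2 → quotient 0, remainder 1
2 ÷ 1 → quotient 2, remainder 0

[0; 2]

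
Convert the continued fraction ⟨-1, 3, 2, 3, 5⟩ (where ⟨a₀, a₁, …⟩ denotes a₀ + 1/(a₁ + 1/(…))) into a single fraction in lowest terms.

a_0 = -1: -1/1
a_1 = 3: -2/3
a_2 = 2: -5/7
a_3 = 3: -17/24
a_4 = 5: -90/127

-90/127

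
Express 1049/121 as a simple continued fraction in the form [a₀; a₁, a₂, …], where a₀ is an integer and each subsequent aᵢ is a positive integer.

[8; 1, 2, 40]

Run the Euclidean algorithm, recording each quotient:
⌊1049/121⌋ = 8, remainder 81
⌊121/81⌋ = 1, remainder 40
⌊81/40⌋ = 2, remainder 1
⌊40/1⌋ = 40, remainder 0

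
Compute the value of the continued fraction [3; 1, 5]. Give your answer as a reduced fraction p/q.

Starting at the tail and folding back:
Start with 5.
1 + 1/(5/1) = 1 + 1/5 = 6/5
3 + 1/(6/5) = 3 + 5/6 = 23/6

23/6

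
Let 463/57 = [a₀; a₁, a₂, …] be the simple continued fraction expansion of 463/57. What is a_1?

463 ÷ 57 → quotient 8, remainder 7
57 ÷ 7 → quotient 8, remainder 1

8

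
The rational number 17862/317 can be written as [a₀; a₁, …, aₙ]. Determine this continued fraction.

[56; 2, 1, 7, 2, 6]

17862 = 56·317 + 110, so a_0 = 56
317 = 2·110 + 97, so a_1 = 2
110 = 1·97 + 13, so a_2 = 1
97 = 7·13 + 6, so a_3 = 7
13 = 2·6 + 1, so a_4 = 2
6 = 6·1 + 0, so a_5 = 6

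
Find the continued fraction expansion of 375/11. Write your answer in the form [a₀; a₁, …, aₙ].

375 = 34·11 + 1, so a_0 = 34
11 = 11·1 + 0, so a_1 = 11

[34; 11]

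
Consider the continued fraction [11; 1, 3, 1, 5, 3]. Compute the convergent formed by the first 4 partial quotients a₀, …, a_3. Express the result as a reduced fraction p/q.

Start with 1.
3 + 1/(1/1) = 3 + 1/1 = 4/1
1 + 1/(4/1) = 1 + 1/4 = 5/4
11 + 1/(5/4) = 11 + 4/5 = 59/5

59/5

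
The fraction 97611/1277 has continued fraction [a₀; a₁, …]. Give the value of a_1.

2

Run the Euclidean algorithm, recording each quotient:
⌊97611/1277⌋ = 76, remainder 559
⌊1277/559⌋ = 2, remainder 159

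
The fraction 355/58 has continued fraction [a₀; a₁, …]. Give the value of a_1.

8

Run the Euclidean algorithm, recording each quotient:
355 ÷ 58 → quotient 6, remainder 7
58 ÷ 7 → quotient 8, remainder 2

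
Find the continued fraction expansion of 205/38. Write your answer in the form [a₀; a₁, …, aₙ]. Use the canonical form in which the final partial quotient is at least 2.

[5; 2, 1, 1, 7]

Repeatedly divide and take the remainder:
205 ÷ 38 → quotient 5, remainder 15
38 ÷ 15 → quotient 2, remainder 8
15 ÷ 8 → quotient 1, remainder 7
8 ÷ 7 → quotient 1, remainder 1
7 ÷ 1 → quotient 7, remainder 0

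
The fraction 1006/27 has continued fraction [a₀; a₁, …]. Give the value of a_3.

6

⌊1006/27⌋ = 37, remainder 7
⌊27/7⌋ = 3, remainder 6
⌊7/6⌋ = 1, remainder 1
⌊6/1⌋ = 6, remainder 0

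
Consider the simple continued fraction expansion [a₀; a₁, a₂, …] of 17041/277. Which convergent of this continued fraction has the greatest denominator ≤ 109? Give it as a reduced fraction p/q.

1538/25

List convergents until the denominator exceeds the bound:
a_0 = 61: 61/1  (≤ bound)
a_1 = 1: 62/1  (≤ bound)
a_2 = 1: 123/2  (≤ bound)
a_3 = 12: 1538/25  (≤ bound)
a_4 = 11: 17041/277  (> 109, stop)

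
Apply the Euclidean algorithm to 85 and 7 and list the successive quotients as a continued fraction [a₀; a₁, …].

Repeatedly divide and take the remainder:
85 = 12·7 + 1, so a_0 = 12
7 = 7·1 + 0, so a_1 = 7

[12; 7]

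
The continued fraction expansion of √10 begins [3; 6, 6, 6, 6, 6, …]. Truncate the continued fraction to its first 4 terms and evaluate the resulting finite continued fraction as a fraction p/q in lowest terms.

721/228

Start with 6.
6 + 1/(6/1) = 6 + 1/6 = 37/6
6 + 1/(37/6) = 6 + 6/37 = 228/37
3 + 1/(228/37) = 3 + 37/228 = 721/228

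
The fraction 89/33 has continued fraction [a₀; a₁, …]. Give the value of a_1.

Repeatedly divide and take the remainder:
89 ÷ 33 → quotient 2, remainder 23
33 ÷ 23 → quotient 1, remainder 10

1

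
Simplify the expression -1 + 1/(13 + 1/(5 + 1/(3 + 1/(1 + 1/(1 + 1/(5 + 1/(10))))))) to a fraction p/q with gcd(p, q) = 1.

-25561/27658

Build up convergents one term at a time:
a_0 = -1: -1/1
a_1 = 13: -12/13
a_2 = 5: -61/66
a_3 = 3: -195/211
a_4 = 1: -256/277
a_5 = 1: -451/488
a_6 = 5: -2511/2717
a_7 = 10: -25561/27658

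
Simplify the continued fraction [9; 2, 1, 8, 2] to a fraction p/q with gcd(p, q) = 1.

a_0 = 9: 9/1
a_1 = 2: 19/2
a_2 = 1: 28/3
a_3 = 8: 243/26
a_4 = 2: 514/55

514/55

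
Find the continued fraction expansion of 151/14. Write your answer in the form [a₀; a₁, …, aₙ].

[10; 1, 3, 1, 2]

Run the Euclidean algorithm, recording each quotient:
⌊151/14⌋ = 10, remainder 11
⌊14/11⌋ = 1, remainder 3
⌊11/3⌋ = 3, remainder 2
⌊3/2⌋ = 1, remainder 1
⌊2/1⌋ = 2, remainder 0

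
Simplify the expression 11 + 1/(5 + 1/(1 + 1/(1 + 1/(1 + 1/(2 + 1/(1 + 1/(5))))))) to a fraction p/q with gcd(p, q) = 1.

3968/355

Start with 5.
1 + 1/(5/1) = 1 + 1/5 = 6/5
2 + 1/(6/5) = 2 + 5/6 = 17/6
1 + 1/(17/6) = 1 + 6/17 = 23/17
1 + 1/(23/17) = 1 + 17/23 = 40/23
1 + 1/(40/23) = 1 + 23/40 = 63/40
5 + 1/(63/40) = 5 + 40/63 = 355/63
11 + 1/(355/63) = 11 + 63/355 = 3968/355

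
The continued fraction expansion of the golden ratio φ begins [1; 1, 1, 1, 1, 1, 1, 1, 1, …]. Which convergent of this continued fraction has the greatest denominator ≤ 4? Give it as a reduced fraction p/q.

List convergents until the denominator exceeds the bound:
a_0 = 1: 1/1  (≤ bound)
a_1 = 1: 2/1  (≤ bound)
a_2 = 1: 3/2  (≤ bound)
a_3 = 1: 5/3  (≤ bound)
a_4 = 1: 8/5  (> 4, stop)

5/3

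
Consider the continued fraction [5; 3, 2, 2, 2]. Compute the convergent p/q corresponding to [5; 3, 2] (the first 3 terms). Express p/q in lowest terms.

Start with 2.
3 + 1/(2/1) = 3 + 1/2 = 7/2
5 + 1/(7/2) = 5 + 2/7 = 37/7

37/7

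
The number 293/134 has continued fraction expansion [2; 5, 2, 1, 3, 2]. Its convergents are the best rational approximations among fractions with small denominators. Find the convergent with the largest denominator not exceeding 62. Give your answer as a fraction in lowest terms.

List convergents until the denominator exceeds the bound:
a_0 = 2: 2/1  (≤ bound)
a_1 = 5: 11/5  (≤ bound)
a_2 = 2: 24/11  (≤ bound)
a_3 = 1: 35/16  (≤ bound)
a_4 = 3: 129/59  (≤ bound)
a_5 = 2: 293/134  (> 62, stop)

129/59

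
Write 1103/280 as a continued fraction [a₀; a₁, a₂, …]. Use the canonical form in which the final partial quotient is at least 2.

[3; 1, 15, 2, 8]

1103 ÷ 280 → quotient 3, remainder 263
280 ÷ 263 → quotient 1, remainder 17
263 ÷ 17 → quotient 15, remainder 8
17 ÷ 8 → quotient 2, remainder 1
8 ÷ 1 → quotient 8, remainder 0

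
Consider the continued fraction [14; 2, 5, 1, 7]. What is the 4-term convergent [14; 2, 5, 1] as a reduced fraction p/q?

188/13

a_0 = 14: 14/1
a_1 = 2: 29/2
a_2 = 5: 159/11
a_3 = 1: 188/13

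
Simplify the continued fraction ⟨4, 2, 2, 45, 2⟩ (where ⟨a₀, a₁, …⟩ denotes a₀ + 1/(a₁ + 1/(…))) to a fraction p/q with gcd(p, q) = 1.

2020/459

Start with 2.
45 + 1/(2/1) = 45 + 1/2 = 91/2
2 + 1/(91/2) = 2 + 2/91 = 184/91
2 + 1/(184/91) = 2 + 91/184 = 459/184
4 + 1/(459/184) = 4 + 184/459 = 2020/459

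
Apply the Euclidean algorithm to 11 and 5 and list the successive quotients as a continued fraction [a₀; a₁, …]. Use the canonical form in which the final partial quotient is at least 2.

Run the Euclidean algorithm, recording each quotient:
11 ÷ 5 → quotient 2, remainder 1
5 ÷ 1 → quotient 5, remainder 0

[2; 5]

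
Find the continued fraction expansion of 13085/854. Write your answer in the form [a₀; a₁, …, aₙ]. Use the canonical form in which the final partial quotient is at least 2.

[15; 3, 9, 2, 14]

13085 ÷ 854 → quotient 15, remainder 275
854 ÷ 275 → quotient 3, remainder 29
275 ÷ 29 → quotient 9, remainder 14
29 ÷ 14 → quotient 2, remainder 1
14 ÷ 1 → quotient 14, remainder 0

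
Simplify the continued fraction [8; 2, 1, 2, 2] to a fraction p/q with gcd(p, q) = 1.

159/19

Starting at the tail and folding back:
Start with 2.
2 + 1/(2/1) = 2 + 1/2 = 5/2
1 + 1/(5/2) = 1 + 2/5 = 7/5
2 + 1/(7/5) = 2 + 5/7 = 19/7
8 + 1/(19/7) = 8 + 7/19 = 159/19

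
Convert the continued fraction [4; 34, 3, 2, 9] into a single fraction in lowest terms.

a_0 = 4: 4/1
a_1 = 34: 137/34
a_2 = 3: 415/103
a_3 = 2: 967/240
a_4 = 9: 9118/2263

9118/2263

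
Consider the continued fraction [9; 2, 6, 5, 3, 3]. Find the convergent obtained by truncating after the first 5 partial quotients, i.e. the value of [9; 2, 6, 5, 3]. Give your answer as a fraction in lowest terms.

a_0 = 9: 9/1
a_1 = 2: 19/2
a_2 = 6: 123/13
a_3 = 5: 634/67
a_4 = 3: 2025/214

2025/214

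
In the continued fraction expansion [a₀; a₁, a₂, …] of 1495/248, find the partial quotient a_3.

Repeatedly divide and take the remainder:
1495 = 6·248 + 7, so a_0 = 6
248 = 35·7 + 3, so a_1 = 35
7 = 2·3 + 1, so a_2 = 2
3 = 3·1 + 0, so a_3 = 3

3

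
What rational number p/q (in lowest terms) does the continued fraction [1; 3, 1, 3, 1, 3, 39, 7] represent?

Collapse the nested fraction from the inside out:
Start with 7.
39 + 1/(7/1) = 39 + 1/7 = 274/7
3 + 1/(274/7) = 3 + 7/274 = 829/274
1 + 1/(829/274) = 1 + 274/829 = 1103/829
3 + 1/(1103/829) = 3 + 829/1103 = 4138/1103
1 + 1/(4138/1103) = 1 + 1103/4138 = 5241/4138
3 + 1/(5241/4138) = 3 + 4138/5241 = 19861/5241
1 + 1/(19861/5241) = 1 + 5241/19861 = 25102/19861

25102/19861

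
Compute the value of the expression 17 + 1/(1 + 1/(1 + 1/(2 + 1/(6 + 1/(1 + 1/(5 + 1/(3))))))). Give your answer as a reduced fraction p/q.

12105/688

a_0 = 17: 17/1
a_1 = 1: 18/1
a_2 = 1: 35/2
a_3 = 2: 88/5
a_4 = 6: 563/32
a_5 = 1: 651/37
a_6 = 5: 3818/217
a_7 = 3: 12105/688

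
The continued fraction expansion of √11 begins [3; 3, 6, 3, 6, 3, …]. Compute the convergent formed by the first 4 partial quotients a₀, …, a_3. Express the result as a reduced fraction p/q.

a_0 = 3: 3/1
a_1 = 3: 10/3
a_2 = 6: 63/19
a_3 = 3: 199/60

199/60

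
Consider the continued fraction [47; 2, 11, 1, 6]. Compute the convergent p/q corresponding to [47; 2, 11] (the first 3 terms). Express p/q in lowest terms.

1092/23

Start with 11.
2 + 1/(11/1) = 2 + 1/11 = 23/11
47 + 1/(23/11) = 47 + 11/23 = 1092/23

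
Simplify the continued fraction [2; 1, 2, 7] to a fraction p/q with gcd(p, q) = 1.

59/22

a_0 = 2: 2/1
a_1 = 1: 3/1
a_2 = 2: 8/3
a_3 = 7: 59/22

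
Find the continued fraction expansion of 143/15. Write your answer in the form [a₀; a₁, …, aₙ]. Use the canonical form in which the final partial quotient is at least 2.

Run the Euclidean algorithm, recording each quotient:
143 = 9·15 + 8, so a_0 = 9
15 = 1·8 + 7, so a_1 = 1
8 = 1·7 + 1, so a_2 = 1
7 = 7·1 + 0, so a_3 = 7

[9; 1, 1, 7]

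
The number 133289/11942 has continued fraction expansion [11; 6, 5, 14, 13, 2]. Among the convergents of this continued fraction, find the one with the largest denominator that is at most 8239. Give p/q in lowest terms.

List convergents until the denominator exceeds the bound:
a_0 = 11: 11/1  (≤ bound)
a_1 = 6: 67/6  (≤ bound)
a_2 = 5: 346/31  (≤ bound)
a_3 = 14: 4911/440  (≤ bound)
a_4 = 13: 64189/5751  (≤ bound)
a_5 = 2: 133289/11942  (> 8239, stop)

64189/5751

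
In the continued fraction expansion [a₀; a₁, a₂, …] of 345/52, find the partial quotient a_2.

1

345 ÷ 52 → quotient 6, remainder 33
52 ÷ 33 → quotient 1, remainder 19
33 ÷ 19 → quotient 1, remainder 14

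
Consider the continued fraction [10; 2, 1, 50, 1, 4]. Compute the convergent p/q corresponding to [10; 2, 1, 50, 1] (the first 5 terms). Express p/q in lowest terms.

Build up convergents one term at a time:
a_0 = 10: 10/1
a_1 = 2: 21/2
a_2 = 1: 31/3
a_3 = 50: 1571/152
a_4 = 1: 1602/155

1602/155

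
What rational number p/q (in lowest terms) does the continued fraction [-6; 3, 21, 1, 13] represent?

Build up convergents one term at a time:
a_0 = -6: -6/1
a_1 = 3: -17/3
a_2 = 21: -363/64
a_3 = 1: -380/67
a_4 = 13: -5303/935

-5303/935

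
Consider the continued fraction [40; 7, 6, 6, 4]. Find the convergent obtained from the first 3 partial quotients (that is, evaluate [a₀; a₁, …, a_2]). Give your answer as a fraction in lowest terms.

1726/43

Collapse the nested fraction from the inside out:
Start with 6.
7 + 1/(6/1) = 7 + 1/6 = 43/6
40 + 1/(43/6) = 40 + 6/43 = 1726/43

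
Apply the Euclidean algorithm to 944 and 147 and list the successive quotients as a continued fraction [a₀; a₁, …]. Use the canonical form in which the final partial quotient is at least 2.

[6; 2, 2, 1, 2, 3, 2]

Repeatedly divide and take the remainder:
944 = 6·147 + 62, so a_0 = 6
147 = 2·62 + 23, so a_1 = 2
62 = 2·23 + 16, so a_2 = 2
23 = 1·16 + 7, so a_3 = 1
16 = 2·7 + 2, so a_4 = 2
7 = 3·2 + 1, so a_5 = 3
2 = 2·1 + 0, so a_6 = 2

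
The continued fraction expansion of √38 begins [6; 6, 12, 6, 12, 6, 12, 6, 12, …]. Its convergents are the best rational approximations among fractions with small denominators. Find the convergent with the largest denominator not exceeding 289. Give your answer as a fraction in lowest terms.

List convergents until the denominator exceeds the bound:
a_0 = 6: 6/1  (≤ bound)
a_1 = 6: 37/6  (≤ bound)
a_2 = 12: 450/73  (≤ bound)
a_3 = 6: 2737/444  (> 289, stop)

450/73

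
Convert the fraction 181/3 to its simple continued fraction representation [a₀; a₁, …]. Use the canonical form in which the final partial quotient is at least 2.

181 = 60·3 + 1, so a_0 = 60
3 = 3·1 + 0, so a_1 = 3

[60; 3]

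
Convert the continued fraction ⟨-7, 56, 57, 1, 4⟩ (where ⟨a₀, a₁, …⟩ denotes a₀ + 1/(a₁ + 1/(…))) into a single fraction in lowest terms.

-113034/16189

Collapse the nested fraction from the inside out:
Start with 4.
1 + 1/(4/1) = 1 + 1/4 = 5/4
57 + 1/(5/4) = 57 + 4/5 = 289/5
56 + 1/(289/5) = 56 + 5/289 = 16189/289
-7 + 1/(16189/289) = -7 + 289/16189 = -113034/16189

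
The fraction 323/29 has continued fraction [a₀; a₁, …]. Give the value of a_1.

323 = 11·29 + 4, so a_0 = 11
29 = 7·4 + 1, so a_1 = 7

7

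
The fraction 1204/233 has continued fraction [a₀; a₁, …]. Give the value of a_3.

38

Apply division with remainder until the remainder is 0:
1204 ÷ 233 → quotient 5, remainder 39
233 ÷ 39 → quotient 5, remainder 38
39 ÷ 38 → quotient 1, remainder 1
38 ÷ 1 → quotient 38, remainder 0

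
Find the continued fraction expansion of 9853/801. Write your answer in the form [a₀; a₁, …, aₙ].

Repeatedly divide and take the remainder:
9853 ÷ 801 → quotient 12, remainder 241
801 ÷ 241 → quotient 3, remainder 78
241 ÷ 78 → quotient 3, remainder 7
78 ÷ 7 → quotient 11, remainder 1
7 ÷ 1 → quotient 7, remainder 0

[12; 3, 3, 11, 7]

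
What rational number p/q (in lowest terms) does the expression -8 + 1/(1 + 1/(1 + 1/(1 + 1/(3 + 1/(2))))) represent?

-184/25

Start with 2.
3 + 1/(2/1) = 3 + 1/2 = 7/2
1 + 1/(7/2) = 1 + 2/7 = 9/7
1 + 1/(9/7) = 1 + 7/9 = 16/9
1 + 1/(16/9) = 1 + 9/16 = 25/16
-8 + 1/(25/16) = -8 + 16/25 = -184/25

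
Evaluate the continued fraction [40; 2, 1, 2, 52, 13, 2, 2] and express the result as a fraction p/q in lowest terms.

Use the convergent recurrence hₖ = aₖ·hₖ₋₁ + hₖ₋₂ (and likewise for the denominators kₖ):
a_0 = 40: 40/1
a_1 = 2: 81/2
a_2 = 1: 121/3
a_3 = 2: 323/8
a_4 = 52: 16917/419
a_5 = 13: 220244/5455
a_6 = 2: 457405/11329
a_7 = 2: 1135054/28113

1135054/28113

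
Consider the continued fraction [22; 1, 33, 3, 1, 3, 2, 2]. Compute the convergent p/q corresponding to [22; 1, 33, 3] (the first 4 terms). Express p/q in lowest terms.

a_0 = 22: 22/1
a_1 = 1: 23/1
a_2 = 33: 781/34
a_3 = 3: 2366/103

2366/103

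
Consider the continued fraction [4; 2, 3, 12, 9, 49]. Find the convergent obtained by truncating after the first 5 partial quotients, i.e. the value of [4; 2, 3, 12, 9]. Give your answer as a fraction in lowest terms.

Starting at the tail and folding back:
Start with 9.
12 + 1/(9/1) = 12 + 1/9 = 109/9
3 + 1/(109/9) = 3 + 9/109 = 336/109
2 + 1/(336/109) = 2 + 109/336 = 781/336
4 + 1/(781/336) = 4 + 336/781 = 3460/781

3460/781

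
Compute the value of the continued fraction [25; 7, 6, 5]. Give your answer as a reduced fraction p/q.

Start with 5.
6 + 1/(5/1) = 6 + 1/5 = 31/5
7 + 1/(31/5) = 7 + 5/31 = 222/31
25 + 1/(222/31) = 25 + 31/222 = 5581/222

5581/222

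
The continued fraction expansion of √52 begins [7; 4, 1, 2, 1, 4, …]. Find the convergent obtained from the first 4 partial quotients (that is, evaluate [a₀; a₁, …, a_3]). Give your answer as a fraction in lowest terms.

Work from the innermost term outward:
Start with 2.
1 + 1/(2/1) = 1 + 1/2 = 3/2
4 + 1/(3/2) = 4 + 2/3 = 14/3
7 + 1/(14/3) = 7 + 3/14 = 101/14

101/14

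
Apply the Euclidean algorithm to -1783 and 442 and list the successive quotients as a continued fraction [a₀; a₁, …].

Apply division with remainder until the remainder is 0:
-1783 = -5·442 + 427, so a_0 = -5
442 = 1·427 + 15, so a_1 = 1
427 = 28·15 + 7, so a_2 = 28
15 = 2·7 + 1, so a_3 = 2
7 = 7·1 + 0, so a_4 = 7

[-5; 1, 28, 2, 7]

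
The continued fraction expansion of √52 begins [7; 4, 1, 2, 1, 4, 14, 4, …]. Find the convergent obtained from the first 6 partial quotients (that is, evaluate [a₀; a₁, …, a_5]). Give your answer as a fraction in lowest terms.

Build up convergents one term at a time:
a_0 = 7: 7/1
a_1 = 4: 29/4
a_2 = 1: 36/5
a_3 = 2: 101/14
a_4 = 1: 137/19
a_5 = 4: 649/90

649/90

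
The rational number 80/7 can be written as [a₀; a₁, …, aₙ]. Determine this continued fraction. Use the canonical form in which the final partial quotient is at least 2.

80 ÷ 7 → quotient 11, remainder 3
7 ÷ 3 → quotient 2, remainder 1
3 ÷ 1 → quotient 3, remainder 0

[11; 2, 3]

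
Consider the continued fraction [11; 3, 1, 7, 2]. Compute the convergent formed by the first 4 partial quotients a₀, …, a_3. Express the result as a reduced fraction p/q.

349/31

Starting at the tail and folding back:
Start with 7.
1 + 1/(7/1) = 1 + 1/7 = 8/7
3 + 1/(8/7) = 3 + 7/8 = 31/8
11 + 1/(31/8) = 11 + 8/31 = 349/31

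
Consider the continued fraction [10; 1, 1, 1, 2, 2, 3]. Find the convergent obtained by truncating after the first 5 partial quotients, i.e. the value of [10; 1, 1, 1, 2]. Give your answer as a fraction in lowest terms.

85/8

Build up convergents one term at a time:
a_0 = 10: 10/1
a_1 = 1: 11/1
a_2 = 1: 21/2
a_3 = 1: 32/3
a_4 = 2: 85/8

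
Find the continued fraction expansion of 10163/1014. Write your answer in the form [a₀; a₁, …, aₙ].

Run the Euclidean algorithm, recording each quotient:
10163 = 10·1014 + 23, so a_0 = 10
1014 = 44·23 + 2, so a_1 = 44
23 = 11·2 + 1, so a_2 = 11
2 = 2·1 + 0, so a_3 = 2

[10; 44, 11, 2]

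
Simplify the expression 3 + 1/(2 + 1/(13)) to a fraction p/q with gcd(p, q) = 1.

Compute successive convergents:
a_0 = 3: 3/1
a_1 = 2: 7/2
a_2 = 13: 94/27

94/27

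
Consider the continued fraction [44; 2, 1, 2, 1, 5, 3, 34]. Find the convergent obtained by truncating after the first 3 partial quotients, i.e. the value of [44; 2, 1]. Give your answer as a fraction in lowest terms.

133/3

Start with 1.
2 + 1/(1/1) = 2 + 1/1 = 3/1
44 + 1/(3/1) = 44 + 1/3 = 133/3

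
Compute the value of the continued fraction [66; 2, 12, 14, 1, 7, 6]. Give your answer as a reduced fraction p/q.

Compute successive convergents:
a_0 = 66: 66/1
a_1 = 2: 133/2
a_2 = 12: 1662/25
a_3 = 14: 23401/352
a_4 = 1: 25063/377
a_5 = 7: 198842/2991
a_6 = 6: 1218115/18323

1218115/18323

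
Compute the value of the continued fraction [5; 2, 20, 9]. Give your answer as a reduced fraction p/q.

a_0 = 5: 5/1
a_1 = 2: 11/2
a_2 = 20: 225/41
a_3 = 9: 2036/371

2036/371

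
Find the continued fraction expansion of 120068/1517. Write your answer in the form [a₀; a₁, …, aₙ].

[79; 6, 1, 2, 1, 7, 3, 2]

Run the Euclidean algorithm, recording each quotient:
120068 = 79·1517 + 225, so a_0 = 79
1517 = 6·225 + 167, so a_1 = 6
225 = 1·167 + 58, so a_2 = 1
167 = 2·58 + 51, so a_3 = 2
58 = 1·51 + 7, so a_4 = 1
51 = 7·7 + 2, so a_5 = 7
7 = 3·2 + 1, so a_6 = 3
2 = 2·1 + 0, so a_7 = 2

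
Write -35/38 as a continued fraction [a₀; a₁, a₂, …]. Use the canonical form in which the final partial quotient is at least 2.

Run the Euclidean algorithm, recording each quotient:
⌊-35/38⌋ = -1, remainder 3
⌊38/3⌋ = 12, remainder 2
⌊3/2⌋ = 1, remainder 1
⌊2/1⌋ = 2, remainder 0

[-1; 12, 1, 2]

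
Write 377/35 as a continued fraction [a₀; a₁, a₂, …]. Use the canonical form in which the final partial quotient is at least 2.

377 ÷ 35 → quotient 10, remainder 27
35 ÷ 27 → quotient 1, remainder 8
27 ÷ 8 → quotient 3, remainder 3
8 ÷ 3 → quotient 2, remainder 2
3 ÷ 2 → quotient 1, remainder 1
2 ÷ 1 → quotient 2, remainder 0

[10; 1, 3, 2, 1, 2]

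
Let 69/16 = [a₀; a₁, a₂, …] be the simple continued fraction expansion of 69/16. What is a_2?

69 = 4·16 + 5, so a_0 = 4
16 = 3·5 + 1, so a_1 = 3
5 = 5·1 + 0, so a_2 = 5

5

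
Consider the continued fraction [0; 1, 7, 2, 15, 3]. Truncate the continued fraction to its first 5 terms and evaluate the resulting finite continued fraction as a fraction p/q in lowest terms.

Collapse the nested fraction from the inside out:
Start with 15.
2 + 1/(15/1) = 2 + 1/15 = 31/15
7 + 1/(31/15) = 7 + 15/31 = 232/31
1 + 1/(232/31) = 1 + 31/232 = 263/232
0 + 1/(263/232) = 0 + 232/263 = 232/263

232/263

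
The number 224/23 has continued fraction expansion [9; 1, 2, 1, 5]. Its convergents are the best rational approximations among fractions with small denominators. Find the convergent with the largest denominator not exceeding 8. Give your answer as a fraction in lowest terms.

39/4

a_0 = 9: 9/1  (≤ bound)
a_1 = 1: 10/1  (≤ bound)
a_2 = 2: 29/3  (≤ bound)
a_3 = 1: 39/4  (≤ bound)
a_4 = 5: 224/23  (> 8, stop)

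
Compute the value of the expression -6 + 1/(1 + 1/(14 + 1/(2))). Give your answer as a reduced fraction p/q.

Build up convergents one term at a time:
a_0 = -6: -6/1
a_1 = 1: -5/1
a_2 = 14: -76/15
a_3 = 2: -157/31

-157/31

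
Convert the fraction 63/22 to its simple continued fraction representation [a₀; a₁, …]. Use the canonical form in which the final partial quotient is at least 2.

Run the Euclidean algorithm, recording each quotient:
63 ÷ 22 → quotient 2, remainder 19
22 ÷ 19 → quotient 1, remainder 3
19 ÷ 3 → quotient 6, remainder 1
3 ÷ 1 → quotient 3, remainder 0

[2; 1, 6, 3]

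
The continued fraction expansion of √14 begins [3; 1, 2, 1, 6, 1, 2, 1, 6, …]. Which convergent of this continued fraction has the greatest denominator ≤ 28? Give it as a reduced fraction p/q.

List convergents until the denominator exceeds the bound:
a_0 = 3: 3/1  (≤ bound)
a_1 = 1: 4/1  (≤ bound)
a_2 = 2: 11/3  (≤ bound)
a_3 = 1: 15/4  (≤ bound)
a_4 = 6: 101/27  (≤ bound)
a_5 = 1: 116/31  (> 28, stop)

101/27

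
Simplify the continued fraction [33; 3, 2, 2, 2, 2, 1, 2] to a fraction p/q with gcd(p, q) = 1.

Start with 2.
1 + 1/(2/1) = 1 + 1/2 = 3/2
2 + 1/(3/2) = 2 + 2/3 = 8/3
2 + 1/(8/3) = 2 + 3/8 = 19/8
2 + 1/(19/8) = 2 + 8/19 = 46/19
2 + 1/(46/19) = 2 + 19/46 = 111/46
3 + 1/(111/46) = 3 + 46/111 = 379/111
33 + 1/(379/111) = 33 + 111/379 = 12618/379

12618/379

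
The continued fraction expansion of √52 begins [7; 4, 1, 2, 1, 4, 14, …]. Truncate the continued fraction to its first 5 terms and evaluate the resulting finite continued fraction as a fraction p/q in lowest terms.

137/19

Start with 1.
2 + 1/(1/1) = 2 + 1/1 = 3/1
1 + 1/(3/1) = 1 + 1/3 = 4/3
4 + 1/(4/3) = 4 + 3/4 = 19/4
7 + 1/(19/4) = 7 + 4/19 = 137/19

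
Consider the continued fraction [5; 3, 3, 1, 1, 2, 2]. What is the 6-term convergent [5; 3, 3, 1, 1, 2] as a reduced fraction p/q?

313/59

Work from the innermost term outward:
Start with 2.
1 + 1/(2/1) = 1 + 1/2 = 3/2
1 + 1/(3/2) = 1 + 2/3 = 5/3
3 + 1/(5/3) = 3 + 3/5 = 18/5
3 + 1/(18/5) = 3 + 5/18 = 59/18
5 + 1/(59/18) = 5 + 18/59 = 313/59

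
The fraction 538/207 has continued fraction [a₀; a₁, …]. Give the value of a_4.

41

538 ÷ 207 → quotient 2, remainder 124
207 ÷ 124 → quotient 1, remainder 83
124 ÷ 83 → quotient 1, remainder 41
83 ÷ 41 → quotient 2, remainder 1
41 ÷ 1 → quotient 41, remainder 0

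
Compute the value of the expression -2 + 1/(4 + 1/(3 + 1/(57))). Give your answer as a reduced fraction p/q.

a_0 = -2: -2/1
a_1 = 4: -7/4
a_2 = 3: -23/13
a_3 = 57: -1318/745

-1318/745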